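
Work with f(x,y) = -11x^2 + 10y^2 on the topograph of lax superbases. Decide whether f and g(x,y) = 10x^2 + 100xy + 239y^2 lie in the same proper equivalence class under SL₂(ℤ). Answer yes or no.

D₁ = 440, D₂ = 440
river cycle of f (length 2): (10, 20, -1), (-1, 20, 10)
river cycle of g (length 2): (10, 20, -1), (-1, 20, 10)
cycles coincide ⇒ equivalent

yes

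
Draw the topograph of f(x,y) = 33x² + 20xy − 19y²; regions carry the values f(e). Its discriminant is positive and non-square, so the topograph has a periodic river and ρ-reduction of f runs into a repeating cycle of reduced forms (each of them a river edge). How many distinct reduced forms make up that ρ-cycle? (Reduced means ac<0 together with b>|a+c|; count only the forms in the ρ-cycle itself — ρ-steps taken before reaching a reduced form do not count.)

D = 2908, ⌊√D⌋ = 53
river: ρ → (-19,18,34)
river: ρ → (34,50,-3)
river: ρ → (-3,52,17)
river: ρ → (17,50,-6)
river: ρ → (-6,46,33)
river: ρ → (33,20,-19)
ρ-cycle length = 6 (tail of 0 descent steps not counted)

6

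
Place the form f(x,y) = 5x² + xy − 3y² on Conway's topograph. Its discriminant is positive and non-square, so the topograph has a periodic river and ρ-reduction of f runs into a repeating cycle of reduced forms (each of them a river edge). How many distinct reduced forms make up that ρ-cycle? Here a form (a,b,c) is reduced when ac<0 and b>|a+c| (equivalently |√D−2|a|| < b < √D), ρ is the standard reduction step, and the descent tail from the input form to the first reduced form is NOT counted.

D = 61, ⌊√D⌋ = 7
descent: ρ → (-3,5,3)  [lands on river]
river: ρ → (3,7,-1)
river: ρ → (-1,7,3)
river: ρ → (3,5,-3)
river: ρ → (-3,7,1)
river: ρ → (1,7,-3)
ρ-cycle length = 6 (tail of 1 descent step not counted)

6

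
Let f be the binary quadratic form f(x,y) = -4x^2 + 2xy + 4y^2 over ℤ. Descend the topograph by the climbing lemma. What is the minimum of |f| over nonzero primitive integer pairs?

river: ρ → (4,6,-2)
river: ρ → (-2,6,4)
river: ρ → (4,2,-4)
river: ρ → (-4,6,2)
river: ρ → (2,6,-4)
river: ρ → (-4,2,4)
closes: descent 0, river 6
min |a| on river = 2

2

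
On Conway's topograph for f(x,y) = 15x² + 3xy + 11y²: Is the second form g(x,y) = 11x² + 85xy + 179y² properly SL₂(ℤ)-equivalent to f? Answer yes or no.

D₁ = -651, D₂ = -651
f: flip: (15,3,11)→(11,-3,15)
f: reduced (well bottom): (11,-3,15) with a≤c, −a<b≤a
g: translate: b→-3 (≡85 mod 22), so (11,85,179)→(11,-3,15)
g: reduced (well bottom): (11,-3,15) with a≤c, −a<b≤a
reduced forms (11, -3, 15) vs (11, -3, 15) ⇒ equivalent

yes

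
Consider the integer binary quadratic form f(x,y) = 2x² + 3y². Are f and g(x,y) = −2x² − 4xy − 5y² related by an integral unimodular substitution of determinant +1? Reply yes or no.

D₁ = -24, D₂ = -24
f: reduced (well bottom): (2,0,3) with a≤c, −a<b≤a
g is negative-definite; reduce −g:
−g: translate: b→0 (≡4 mod 4), so (2,4,5)→(2,0,3)
−g: reduced (well bottom): (2,0,3) with a≤c, −a<b≤a
flip sign back: reduced form of g is (-2,0,-3)
reduced forms (2, 0, 3) vs (-2, 0, -3) ⇒ inequivalent

no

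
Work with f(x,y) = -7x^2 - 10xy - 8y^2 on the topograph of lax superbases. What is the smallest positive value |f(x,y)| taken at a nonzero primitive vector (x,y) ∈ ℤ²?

translate: b→-4 (≡10 mod 14), so (7,10,8)→(7,-4,5)
flip: (7,-4,5)→(5,4,7)
reduced (well bottom): (5,4,7) with a≤c, −a<b≤a
well minimum |f| = |-5| = 5 (negative-definite)

5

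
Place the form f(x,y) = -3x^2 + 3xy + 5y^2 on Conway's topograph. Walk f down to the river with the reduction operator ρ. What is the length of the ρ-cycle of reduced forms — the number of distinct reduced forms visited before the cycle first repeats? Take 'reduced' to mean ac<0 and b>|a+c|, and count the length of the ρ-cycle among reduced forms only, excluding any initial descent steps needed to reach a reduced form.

D = 69, ⌊√D⌋ = 8
river: ρ → (5,7,-1)
river: ρ → (-1,7,5)
river: ρ → (5,3,-3)
river: ρ → (-3,3,5)
ρ-cycle length = 4 (tail of 0 descent steps not counted)

4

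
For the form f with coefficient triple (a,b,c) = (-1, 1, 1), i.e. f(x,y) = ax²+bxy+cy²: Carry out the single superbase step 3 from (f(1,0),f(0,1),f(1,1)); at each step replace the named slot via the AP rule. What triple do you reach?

start (-1,1,1) = (f(1,0),f(0,1),f(1,1))
replace slot 3: 2·((-1)+1) − 1 = -1 → (-1,1,-1)

-1,1,-1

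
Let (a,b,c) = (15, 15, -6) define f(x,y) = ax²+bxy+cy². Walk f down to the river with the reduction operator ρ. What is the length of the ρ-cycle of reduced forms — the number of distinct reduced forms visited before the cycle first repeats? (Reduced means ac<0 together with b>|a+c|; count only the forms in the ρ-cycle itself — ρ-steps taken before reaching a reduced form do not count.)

D = 585, ⌊√D⌋ = 24
river: ρ → (-6,21,6)
river: ρ → (6,15,-15)
river: ρ → (-15,15,6)
river: ρ → (6,21,-6)
river: ρ → (-6,15,15)
river: ρ → (15,15,-6)
ρ-cycle length = 6 (tail of 0 descent steps not counted)

6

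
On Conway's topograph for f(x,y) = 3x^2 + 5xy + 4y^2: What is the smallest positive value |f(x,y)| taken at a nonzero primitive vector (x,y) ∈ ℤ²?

translate: b→-1 (≡5 mod 6), so (3,5,4)→(3,-1,2)
flip: (3,-1,2)→(2,1,3)
reduced (well bottom): (2,1,3) with a≤c, −a<b≤a
well minimum = a = 2

2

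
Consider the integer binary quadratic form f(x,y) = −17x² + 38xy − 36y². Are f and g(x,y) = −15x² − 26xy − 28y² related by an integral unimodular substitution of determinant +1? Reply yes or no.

D₁ = -1004, D₂ = -1004
f is negative-definite; reduce −f:
−f: translate: b→-4 (≡-38 mod 34), so (17,-38,36)→(17,-4,15)
−f: flip: (17,-4,15)→(15,4,17)
−f: reduced (well bottom): (15,4,17) with a≤c, −a<b≤a
flip sign back: reduced form of f is (-15,-4,-17)
g is negative-definite; reduce −g:
−g: translate: b→-4 (≡26 mod 30), so (15,26,28)→(15,-4,17)
−g: reduced (well bottom): (15,-4,17) with a≤c, −a<b≤a
flip sign back: reduced form of g is (-15,4,-17)
reduced forms (-15, -4, -17) vs (-15, 4, -17) ⇒ inequivalent

no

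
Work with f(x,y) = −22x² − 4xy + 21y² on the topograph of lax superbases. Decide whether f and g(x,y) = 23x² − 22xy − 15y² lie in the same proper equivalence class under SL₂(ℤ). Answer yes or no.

D₁ = 1864, D₂ = 1864
river cycle of f (length 20): (21, 4, -22), (-22, 40, 3), (3, 38, -35), (-35, 32, 6), (6, 40, -11), (-11, 26, 27), (27, 28, -10), (-10, 32, 21), (21, 10, -21), (-21, 32, 10), … (10 more)
river cycle of g (length 22): (-15, 22, 23), (23, 24, -14), (-14, 32, 15), (15, 28, -18), (-18, 8, 25), (25, 42, -1), (-1, 42, 25), (25, 8, -18), (-18, 28, 15), (15, 32, -14), … (12 more)
cycles differ ⇒ inequivalent

no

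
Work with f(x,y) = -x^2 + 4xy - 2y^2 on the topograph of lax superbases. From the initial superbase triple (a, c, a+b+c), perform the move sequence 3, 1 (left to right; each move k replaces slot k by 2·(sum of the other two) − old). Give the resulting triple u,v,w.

start (-1,-2,1) = (f(1,0),f(0,1),f(1,1))
replace slot 3: 2·((-1)+(-2)) − 1 = -7 → (-1,-2,-7)
replace slot 1: 2·((-2)+(-7)) − (-1) = -17 → (-17,-2,-7)

-17,-2,-7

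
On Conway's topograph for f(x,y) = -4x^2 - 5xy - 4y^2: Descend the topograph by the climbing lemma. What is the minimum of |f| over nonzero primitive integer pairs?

translate: b→-3 (≡5 mod 8), so (4,5,4)→(4,-3,3)
flip: (4,-3,3)→(3,3,4)
reduced (well bottom): (3,3,4) with a≤c, −a<b≤a
well minimum |f| = |-3| = 3 (negative-definite)

3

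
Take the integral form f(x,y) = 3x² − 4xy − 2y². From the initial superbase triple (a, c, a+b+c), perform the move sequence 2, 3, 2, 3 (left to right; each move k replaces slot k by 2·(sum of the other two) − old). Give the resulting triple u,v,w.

start (3,-2,-3) = (f(1,0),f(0,1),f(1,1))
replace slot 2: 2·(3+(-3)) − (-2) = 2 → (3,2,-3)
replace slot 3: 2·(3+2) − (-3) = 13 → (3,2,13)
replace slot 2: 2·(3+13) − 2 = 30 → (3,30,13)
replace slot 3: 2·(3+30) − 13 = 53 → (3,30,53)

3,30,53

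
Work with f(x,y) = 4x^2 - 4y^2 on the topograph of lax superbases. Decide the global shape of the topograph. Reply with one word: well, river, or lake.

D = b²−4ac = 0² − 4·4·(-4) = 64
D = 8² is a perfect square ⇒ form factors over ℤ ⇒ lakes

lake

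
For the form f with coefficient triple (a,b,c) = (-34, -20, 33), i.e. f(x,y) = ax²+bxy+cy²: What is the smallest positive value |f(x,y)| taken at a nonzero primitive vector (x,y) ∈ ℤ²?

descent: ρ → (33,20,-34)  [lands on river]
river: ρ → (-34,48,19)
river: ρ → (19,66,-7)
river: ρ → (-7,60,46)
river: ρ → (46,32,-21)
river: ρ → (-21,52,26)
river: ρ → (26,52,-21)
river: ρ → (-21,32,46)
river: ρ → (46,60,-7)
river: ρ → (-7,66,19)
river: ρ → (19,48,-34)
river: ρ → (-34,20,33)
river: ρ → (33,46,-21)
river: ρ → (-21,38,41)
river: ρ → (41,44,-18)
river: ρ → (-18,64,11)
river: ρ → (11,68,-6)
river: ρ → (-6,64,33)
river: ρ → (33,68,-2)
river: ρ → (-2,68,33)
river: ρ → (33,64,-6)
river: ρ → (-6,68,11)
river: ρ → (11,64,-18)
river: ρ → (-18,44,41)
river: ρ → (41,38,-21)
river: ρ → (-21,46,33)
closes: descent 1, river 26
min |a| on river = 2

2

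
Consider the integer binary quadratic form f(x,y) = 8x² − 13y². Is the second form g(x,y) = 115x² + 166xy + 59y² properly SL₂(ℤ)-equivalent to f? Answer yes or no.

D₁ = 416, D₂ = 416
river cycle of f (length 6): (8, 16, -5), (-5, 14, 11), (11, 8, -8), (-8, 8, 11), (11, 14, -5), (-5, 16, 8)
river cycle of g (length 6): (8, 16, -5), (-5, 14, 11), (11, 8, -8), (-8, 8, 11), (11, 14, -5), (-5, 16, 8)
cycles coincide ⇒ equivalent

yes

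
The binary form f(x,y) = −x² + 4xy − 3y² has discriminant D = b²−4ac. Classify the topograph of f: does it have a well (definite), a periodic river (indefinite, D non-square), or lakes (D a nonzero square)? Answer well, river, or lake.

D = b²−4ac = 4² − 4·(-1)·(-3) = 4
D = 2² is a perfect square ⇒ form factors over ℤ ⇒ lakes

lake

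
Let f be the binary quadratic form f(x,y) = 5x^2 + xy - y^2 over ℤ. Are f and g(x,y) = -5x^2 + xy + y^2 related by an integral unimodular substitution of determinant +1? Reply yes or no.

D₁ = 21, D₂ = 21
river cycle of f (length 2): (-1, 3, 3), (3, 3, -1)
river cycle of g (length 2): (1, 3, -3), (-3, 3, 1)
cycles differ ⇒ inequivalent

no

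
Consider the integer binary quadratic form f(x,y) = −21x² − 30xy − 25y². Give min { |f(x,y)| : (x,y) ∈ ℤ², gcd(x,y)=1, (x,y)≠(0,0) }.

translate: b→-12 (≡30 mod 42), so (21,30,25)→(21,-12,16)
flip: (21,-12,16)→(16,12,21)
reduced (well bottom): (16,12,21) with a≤c, −a<b≤a
well minimum |f| = |-16| = 16 (negative-definite)

16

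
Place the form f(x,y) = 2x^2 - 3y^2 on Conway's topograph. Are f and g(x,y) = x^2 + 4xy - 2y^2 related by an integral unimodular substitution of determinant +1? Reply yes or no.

D₁ = 24, D₂ = 24
river cycle of f (length 2): (2, 4, -1), (-1, 4, 2)
river cycle of g (length 2): (-2, 4, 1), (1, 4, -2)
cycles differ ⇒ inequivalent

no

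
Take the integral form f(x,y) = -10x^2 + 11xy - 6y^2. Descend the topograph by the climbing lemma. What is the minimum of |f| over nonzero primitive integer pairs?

translate: b→9 (≡-11 mod 20), so (10,-11,6)→(10,9,5)
flip: (10,9,5)→(5,-9,10)
translate: b→1 (≡-9 mod 10), so (5,-9,10)→(5,1,6)
reduced (well bottom): (5,1,6) with a≤c, −a<b≤a
well minimum |f| = |-5| = 5 (negative-definite)

5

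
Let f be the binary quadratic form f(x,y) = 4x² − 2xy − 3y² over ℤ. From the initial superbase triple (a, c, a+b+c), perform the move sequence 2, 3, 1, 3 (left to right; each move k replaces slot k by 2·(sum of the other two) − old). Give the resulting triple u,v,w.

start (4,-3,-1) = (f(1,0),f(0,1),f(1,1))
replace slot 2: 2·(4+(-1)) − (-3) = 9 → (4,9,-1)
replace slot 3: 2·(4+9) − (-1) = 27 → (4,9,27)
replace slot 1: 2·(9+27) − 4 = 68 → (68,9,27)
replace slot 3: 2·(68+9) − 27 = 127 → (68,9,127)

68,9,127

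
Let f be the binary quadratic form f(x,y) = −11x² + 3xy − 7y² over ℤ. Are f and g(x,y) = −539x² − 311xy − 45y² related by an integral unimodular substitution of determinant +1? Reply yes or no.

D₁ = -299, D₂ = -299
f is negative-definite; reduce −f:
−f: flip: (11,-3,7)→(7,3,11)
−f: reduced (well bottom): (7,3,11) with a≤c, −a<b≤a
flip sign back: reduced form of f is (-7,-3,-11)
g is negative-definite; reduce −g:
−g: flip: (539,311,45)→(45,-311,539)
−g: translate: b→-41 (≡-311 mod 90), so (45,-311,539)→(45,-41,11)
−g: flip: (45,-41,11)→(11,41,45)
−g: translate: b→-3 (≡41 mod 22), so (11,41,45)→(11,-3,7)
−g: flip: (11,-3,7)→(7,3,11)
−g: reduced (well bottom): (7,3,11) with a≤c, −a<b≤a
flip sign back: reduced form of g is (-7,-3,-11)
reduced forms (-7, -3, -11) vs (-7, -3, -11) ⇒ equivalent

yes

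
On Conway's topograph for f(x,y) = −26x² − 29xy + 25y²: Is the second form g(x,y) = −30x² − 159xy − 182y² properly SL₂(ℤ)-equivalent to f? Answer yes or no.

D₁ = 3441, D₂ = 3441
river cycle of f (length 38): (25, 29, -26), (-26, 23, 28), (28, 33, -21), (-21, 51, 10), (10, 49, -26), (-26, 55, 4), (4, 57, -12), (-12, 39, 40), (40, 41, -11), (-11, 47, 28), … (28 more)
river cycle of g (length 38): (-30, 21, 25), (25, 29, -26), (-26, 23, 28), (28, 33, -21), (-21, 51, 10), (10, 49, -26), (-26, 55, 4), (4, 57, -12), (-12, 39, 40), (40, 41, -11), … (28 more)
cycles coincide ⇒ equivalent

yes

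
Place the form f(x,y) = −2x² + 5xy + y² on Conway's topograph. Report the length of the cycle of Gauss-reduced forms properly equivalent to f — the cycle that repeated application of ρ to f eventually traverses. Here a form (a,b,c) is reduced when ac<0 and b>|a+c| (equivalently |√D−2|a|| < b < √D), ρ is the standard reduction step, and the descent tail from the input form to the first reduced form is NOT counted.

D = 33, ⌊√D⌋ = 5
river: ρ → (1,5,-2)
river: ρ → (-2,3,3)
river: ρ → (3,3,-2)
river: ρ → (-2,5,1)
ρ-cycle length = 4 (tail of 0 descent steps not counted)

4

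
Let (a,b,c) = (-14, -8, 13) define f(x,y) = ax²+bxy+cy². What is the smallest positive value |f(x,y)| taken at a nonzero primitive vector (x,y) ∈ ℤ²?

descent: ρ → (13,8,-14)  [lands on river]
river: ρ → (-14,20,7)
river: ρ → (7,22,-11)
river: ρ → (-11,22,7)
river: ρ → (7,20,-14)
river: ρ → (-14,8,13)
river: ρ → (13,18,-9)
river: ρ → (-9,18,13)
closes: descent 1, river 8
min |a| on river = 7

7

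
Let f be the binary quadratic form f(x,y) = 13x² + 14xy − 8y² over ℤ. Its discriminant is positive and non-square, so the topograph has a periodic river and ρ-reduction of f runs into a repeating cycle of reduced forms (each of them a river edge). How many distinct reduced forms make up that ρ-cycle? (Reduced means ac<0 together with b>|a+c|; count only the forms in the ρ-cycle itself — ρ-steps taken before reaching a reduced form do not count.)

D = 612, ⌊√D⌋ = 24
river: ρ → (-8,18,9)
river: ρ → (9,18,-8)
river: ρ → (-8,14,13)
river: ρ → (13,12,-9)
river: ρ → (-9,24,1)
river: ρ → (1,24,-9)
river: ρ → (-9,12,13)
river: ρ → (13,14,-8)
ρ-cycle length = 8 (tail of 0 descent steps not counted)

8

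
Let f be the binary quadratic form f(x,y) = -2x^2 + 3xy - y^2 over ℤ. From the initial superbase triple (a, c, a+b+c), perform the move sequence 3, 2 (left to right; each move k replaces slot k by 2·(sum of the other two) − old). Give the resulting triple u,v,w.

start (-2,-1,0) = (f(1,0),f(0,1),f(1,1))
replace slot 3: 2·((-2)+(-1)) − 0 = -6 → (-2,-1,-6)
replace slot 2: 2·((-2)+(-6)) − (-1) = -15 → (-2,-15,-6)

-2,-15,-6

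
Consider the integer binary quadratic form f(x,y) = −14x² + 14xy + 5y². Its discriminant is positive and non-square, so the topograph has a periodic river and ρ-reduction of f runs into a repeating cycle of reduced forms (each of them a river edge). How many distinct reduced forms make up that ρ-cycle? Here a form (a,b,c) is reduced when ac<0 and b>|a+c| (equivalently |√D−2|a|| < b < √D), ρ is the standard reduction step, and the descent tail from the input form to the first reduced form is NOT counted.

D = 476, ⌊√D⌋ = 21
river: ρ → (5,16,-11)
river: ρ → (-11,6,10)
river: ρ → (10,14,-7)
river: ρ → (-7,14,10)
river: ρ → (10,6,-11)
river: ρ → (-11,16,5)
river: ρ → (5,14,-14)
river: ρ → (-14,14,5)
ρ-cycle length = 8 (tail of 0 descent steps not counted)

8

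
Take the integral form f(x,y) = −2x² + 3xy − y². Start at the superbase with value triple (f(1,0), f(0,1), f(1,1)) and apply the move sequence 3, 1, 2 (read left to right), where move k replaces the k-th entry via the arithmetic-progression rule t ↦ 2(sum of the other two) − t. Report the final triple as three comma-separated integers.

start (-2,-1,0) = (f(1,0),f(0,1),f(1,1))
replace slot 3: 2·((-2)+(-1)) − 0 = -6 → (-2,-1,-6)
replace slot 1: 2·((-1)+(-6)) − (-2) = -12 → (-12,-1,-6)
replace slot 2: 2·((-12)+(-6)) − (-1) = -35 → (-12,-35,-6)

-12,-35,-6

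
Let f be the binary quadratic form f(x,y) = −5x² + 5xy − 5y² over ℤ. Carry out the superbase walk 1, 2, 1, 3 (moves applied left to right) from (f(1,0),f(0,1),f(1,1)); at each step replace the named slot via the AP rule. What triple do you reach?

start (-5,-5,-5) = (f(1,0),f(0,1),f(1,1))
replace slot 1: 2·((-5)+(-5)) − (-5) = -15 → (-15,-5,-5)
replace slot 2: 2·((-15)+(-5)) − (-5) = -35 → (-15,-35,-5)
replace slot 1: 2·((-35)+(-5)) − (-15) = -65 → (-65,-35,-5)
replace slot 3: 2·((-65)+(-35)) − (-5) = -195 → (-65,-35,-195)

-65,-35,-195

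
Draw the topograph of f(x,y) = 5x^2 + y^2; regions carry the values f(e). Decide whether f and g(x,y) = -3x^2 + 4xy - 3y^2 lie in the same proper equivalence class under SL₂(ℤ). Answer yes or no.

D₁ = -20, D₂ = -20
f: flip: (5,0,1)→(1,0,5)
f: reduced (well bottom): (1,0,5) with a≤c, −a<b≤a
g is negative-definite; reduce −g:
−g: translate: b→2 (≡-4 mod 6), so (3,-4,3)→(3,2,2)
−g: flip: (3,2,2)→(2,-2,3)
−g: translate: b→2 (≡-2 mod 4), so (2,-2,3)→(2,2,3)
−g: reduced (well bottom): (2,2,3) with a≤c, −a<b≤a
flip sign back: reduced form of g is (-2,-2,-3)
reduced forms (1, 0, 5) vs (-2, -2, -3) ⇒ inequivalent

no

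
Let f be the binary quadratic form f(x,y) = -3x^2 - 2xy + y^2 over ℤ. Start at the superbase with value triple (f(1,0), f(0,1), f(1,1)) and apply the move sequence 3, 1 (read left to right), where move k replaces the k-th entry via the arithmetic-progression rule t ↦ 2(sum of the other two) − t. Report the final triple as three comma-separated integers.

start (-3,1,-4) = (f(1,0),f(0,1),f(1,1))
replace slot 3: 2·((-3)+1) − (-4) = 0 → (-3,1,0)
replace slot 1: 2·(1+0) − (-3) = 5 → (5,1,0)

5,1,0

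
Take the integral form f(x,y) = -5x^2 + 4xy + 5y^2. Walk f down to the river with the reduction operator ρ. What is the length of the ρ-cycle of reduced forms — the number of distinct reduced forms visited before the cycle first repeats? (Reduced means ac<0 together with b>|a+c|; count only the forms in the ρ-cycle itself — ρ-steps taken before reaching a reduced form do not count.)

D = 116, ⌊√D⌋ = 10
river: ρ → (5,6,-4)
river: ρ → (-4,10,1)
river: ρ → (1,10,-4)
river: ρ → (-4,6,5)
river: ρ → (5,4,-5)
river: ρ → (-5,6,4)
river: ρ → (4,10,-1)
river: ρ → (-1,10,4)
river: ρ → (4,6,-5)
river: ρ → (-5,4,5)
ρ-cycle length = 10 (tail of 0 descent steps not counted)

10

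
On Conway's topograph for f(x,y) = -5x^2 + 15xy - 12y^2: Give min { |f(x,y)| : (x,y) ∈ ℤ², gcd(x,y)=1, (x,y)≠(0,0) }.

translate: b→5 (≡-15 mod 10), so (5,-15,12)→(5,5,2)
flip: (5,5,2)→(2,-5,5)
translate: b→-1 (≡-5 mod 4), so (2,-5,5)→(2,-1,2)
flip: (2,-1,2)→(2,1,2)
reduced (well bottom): (2,1,2) with a≤c, −a<b≤a
well minimum |f| = |-2| = 2 (negative-definite)

2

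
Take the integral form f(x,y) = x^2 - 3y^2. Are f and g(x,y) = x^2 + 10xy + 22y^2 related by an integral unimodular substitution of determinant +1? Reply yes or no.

D₁ = 12, D₂ = 12
river cycle of f (length 2): (1, 2, -2), (-2, 2, 1)
river cycle of g (length 2): (1, 2, -2), (-2, 2, 1)
cycles coincide ⇒ equivalent

yes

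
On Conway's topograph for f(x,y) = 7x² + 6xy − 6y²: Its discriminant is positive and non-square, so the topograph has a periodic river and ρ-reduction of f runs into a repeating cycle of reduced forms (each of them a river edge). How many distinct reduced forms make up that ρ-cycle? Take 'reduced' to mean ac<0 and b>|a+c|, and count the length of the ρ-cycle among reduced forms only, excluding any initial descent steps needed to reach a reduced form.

D = 204, ⌊√D⌋ = 14
river: ρ → (-6,6,7)
river: ρ → (7,8,-5)
river: ρ → (-5,12,3)
river: ρ → (3,12,-5)
river: ρ → (-5,8,7)
river: ρ → (7,6,-6)
ρ-cycle length = 6 (tail of 0 descent steps not counted)

6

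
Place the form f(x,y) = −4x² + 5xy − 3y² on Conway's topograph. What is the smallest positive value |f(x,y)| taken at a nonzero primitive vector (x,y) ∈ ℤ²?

translate: b→3 (≡-5 mod 8), so (4,-5,3)→(4,3,2)
flip: (4,3,2)→(2,-3,4)
translate: b→1 (≡-3 mod 4), so (2,-3,4)→(2,1,3)
reduced (well bottom): (2,1,3) with a≤c, −a<b≤a
well minimum |f| = |-2| = 2 (negative-definite)

2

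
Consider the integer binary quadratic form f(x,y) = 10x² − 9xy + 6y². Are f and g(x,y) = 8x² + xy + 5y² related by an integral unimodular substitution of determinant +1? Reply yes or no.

D₁ = -159, D₂ = -159
f: flip: (10,-9,6)→(6,9,10)
f: translate: b→-3 (≡9 mod 12), so (6,9,10)→(6,-3,7)
f: reduced (well bottom): (6,-3,7) with a≤c, −a<b≤a
g: flip: (8,1,5)→(5,-1,8)
g: reduced (well bottom): (5,-1,8) with a≤c, −a<b≤a
reduced forms (6, -3, 7) vs (5, -1, 8) ⇒ inequivalent

no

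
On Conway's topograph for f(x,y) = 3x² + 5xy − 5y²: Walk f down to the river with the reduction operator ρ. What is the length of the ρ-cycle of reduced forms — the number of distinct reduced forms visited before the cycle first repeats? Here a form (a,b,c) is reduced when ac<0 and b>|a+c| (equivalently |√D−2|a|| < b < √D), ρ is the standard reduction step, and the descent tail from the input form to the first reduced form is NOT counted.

D = 85, ⌊√D⌋ = 9
river: ρ → (-5,5,3)
river: ρ → (3,7,-3)
river: ρ → (-3,5,5)
river: ρ → (5,5,-3)
river: ρ → (-3,7,3)
river: ρ → (3,5,-5)
ρ-cycle length = 6 (tail of 0 descent steps not counted)

6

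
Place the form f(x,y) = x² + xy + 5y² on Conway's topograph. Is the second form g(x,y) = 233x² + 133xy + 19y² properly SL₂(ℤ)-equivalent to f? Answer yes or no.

D₁ = -19, D₂ = -19
f: reduced (well bottom): (1,1,5) with a≤c, −a<b≤a
g: flip: (233,133,19)→(19,-133,233)
g: translate: b→19 (≡-133 mod 38), so (19,-133,233)→(19,19,5)
g: flip: (19,19,5)→(5,-19,19)
g: translate: b→1 (≡-19 mod 10), so (5,-19,19)→(5,1,1)
g: flip: (5,1,1)→(1,-1,5)
g: translate: b→1 (≡-1 mod 2), so (1,-1,5)→(1,1,5)
g: reduced (well bottom): (1,1,5) with a≤c, −a<b≤a
reduced forms (1, 1, 5) vs (1, 1, 5) ⇒ equivalent

yes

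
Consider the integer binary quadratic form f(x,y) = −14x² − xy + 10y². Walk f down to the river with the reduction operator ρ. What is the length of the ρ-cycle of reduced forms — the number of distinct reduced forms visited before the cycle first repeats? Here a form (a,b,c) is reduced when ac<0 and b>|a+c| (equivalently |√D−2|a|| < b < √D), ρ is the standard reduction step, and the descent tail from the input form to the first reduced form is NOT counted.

D = 561, ⌊√D⌋ = 23
descent: ρ → (10,21,-3)  [lands on river]
river: ρ → (-3,21,10)
river: ρ → (10,19,-5)
river: ρ → (-5,21,6)
river: ρ → (6,15,-14)
river: ρ → (-14,13,7)
river: ρ → (7,15,-12)
river: ρ → (-12,9,10)
river: ρ → (10,11,-11)
river: ρ → (-11,11,10)
river: ρ → (10,9,-12)
river: ρ → (-12,15,7)
river: ρ → (7,13,-14)
river: ρ → (-14,15,6)
river: ρ → (6,21,-5)
river: ρ → (-5,19,10)
ρ-cycle length = 16 (tail of 1 descent step not counted)

16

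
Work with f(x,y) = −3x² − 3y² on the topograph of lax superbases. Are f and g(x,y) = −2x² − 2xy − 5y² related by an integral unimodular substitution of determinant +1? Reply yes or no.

D₁ = -36, D₂ = -36
f is negative-definite; reduce −f:
−f: reduced (well bottom): (3,0,3) with a≤c, −a<b≤a
flip sign back: reduced form of f is (-3,0,-3)
g is negative-definite; reduce −g:
−g: reduced (well bottom): (2,2,5) with a≤c, −a<b≤a
flip sign back: reduced form of g is (-2,-2,-5)
reduced forms (-3, 0, -3) vs (-2, -2, -5) ⇒ inequivalent

no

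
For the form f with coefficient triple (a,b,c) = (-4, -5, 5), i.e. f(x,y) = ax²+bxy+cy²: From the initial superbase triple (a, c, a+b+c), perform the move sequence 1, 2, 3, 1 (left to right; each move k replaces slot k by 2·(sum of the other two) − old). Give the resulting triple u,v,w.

start (-4,5,-4) = (f(1,0),f(0,1),f(1,1))
replace slot 1: 2·(5+(-4)) − (-4) = 6 → (6,5,-4)
replace slot 2: 2·(6+(-4)) − 5 = -1 → (6,-1,-4)
replace slot 3: 2·(6+(-1)) − (-4) = 14 → (6,-1,14)
replace slot 1: 2·((-1)+14) − 6 = 20 → (20,-1,14)

20,-1,14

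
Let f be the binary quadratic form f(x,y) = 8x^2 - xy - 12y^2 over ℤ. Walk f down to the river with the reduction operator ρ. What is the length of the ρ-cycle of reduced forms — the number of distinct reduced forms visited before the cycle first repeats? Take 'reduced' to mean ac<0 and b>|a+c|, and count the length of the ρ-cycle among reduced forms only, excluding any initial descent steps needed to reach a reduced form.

D = 385, ⌊√D⌋ = 19
descent: ρ → (-12,1,8)
descent: ρ → (8,15,-5)  [lands on river]
river: ρ → (-5,15,8)
river: ρ → (8,17,-3)
river: ρ → (-3,19,2)
river: ρ → (2,17,-12)
river: ρ → (-12,7,7)
river: ρ → (7,7,-12)
river: ρ → (-12,17,2)
river: ρ → (2,19,-3)
river: ρ → (-3,17,8)
ρ-cycle length = 10 (tail of 2 descent steps not counted)

10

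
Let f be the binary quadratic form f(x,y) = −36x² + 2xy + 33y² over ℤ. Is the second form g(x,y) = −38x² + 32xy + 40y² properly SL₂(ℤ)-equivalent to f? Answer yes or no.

D₁ = 4756, D₂ = 7104
discriminants differ ⇒ not SL₂(ℤ)-equivalent

no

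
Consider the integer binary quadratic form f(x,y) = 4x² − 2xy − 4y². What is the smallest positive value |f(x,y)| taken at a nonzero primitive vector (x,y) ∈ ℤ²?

descent: ρ → (-4,2,4)  [lands on river]
river: ρ → (4,6,-2)
river: ρ → (-2,6,4)
river: ρ → (4,2,-4)
river: ρ → (-4,6,2)
river: ρ → (2,6,-4)
closes: descent 1, river 6
min |a| on river = 2

2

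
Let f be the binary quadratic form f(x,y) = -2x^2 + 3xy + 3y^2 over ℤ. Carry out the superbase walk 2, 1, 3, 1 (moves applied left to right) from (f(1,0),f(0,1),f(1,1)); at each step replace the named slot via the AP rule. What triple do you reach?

start (-2,3,4) = (f(1,0),f(0,1),f(1,1))
replace slot 2: 2·((-2)+4) − 3 = 1 → (-2,1,4)
replace slot 1: 2·(1+4) − (-2) = 12 → (12,1,4)
replace slot 3: 2·(12+1) − 4 = 22 → (12,1,22)
replace slot 1: 2·(1+22) − 12 = 34 → (34,1,22)

34,1,22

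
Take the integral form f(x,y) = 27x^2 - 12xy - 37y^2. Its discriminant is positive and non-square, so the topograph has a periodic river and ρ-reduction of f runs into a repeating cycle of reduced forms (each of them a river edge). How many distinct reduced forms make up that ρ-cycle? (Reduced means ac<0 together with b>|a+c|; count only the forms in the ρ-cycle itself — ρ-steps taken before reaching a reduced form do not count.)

D = 4140, ⌊√D⌋ = 64
descent: ρ → (-37,12,27)  [lands on river]
river: ρ → (27,42,-22)
river: ρ → (-22,46,23)
river: ρ → (23,46,-22)
river: ρ → (-22,42,27)
river: ρ → (27,12,-37)
river: ρ → (-37,62,2)
river: ρ → (2,62,-37)
ρ-cycle length = 8 (tail of 1 descent step not counted)

8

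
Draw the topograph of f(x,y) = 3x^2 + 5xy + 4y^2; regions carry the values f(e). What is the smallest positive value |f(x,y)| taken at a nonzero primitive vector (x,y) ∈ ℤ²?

translate: b→-1 (≡5 mod 6), so (3,5,4)→(3,-1,2)
flip: (3,-1,2)→(2,1,3)
reduced (well bottom): (2,1,3) with a≤c, −a<b≤a
well minimum = a = 2

2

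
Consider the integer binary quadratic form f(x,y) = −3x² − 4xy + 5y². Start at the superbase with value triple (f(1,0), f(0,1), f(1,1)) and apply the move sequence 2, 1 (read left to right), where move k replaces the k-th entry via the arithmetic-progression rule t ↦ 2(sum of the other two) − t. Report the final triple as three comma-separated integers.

start (-3,5,-2) = (f(1,0),f(0,1),f(1,1))
replace slot 2: 2·((-3)+(-2)) − 5 = -15 → (-3,-15,-2)
replace slot 1: 2·((-15)+(-2)) − (-3) = -31 → (-31,-15,-2)

-31,-15,-2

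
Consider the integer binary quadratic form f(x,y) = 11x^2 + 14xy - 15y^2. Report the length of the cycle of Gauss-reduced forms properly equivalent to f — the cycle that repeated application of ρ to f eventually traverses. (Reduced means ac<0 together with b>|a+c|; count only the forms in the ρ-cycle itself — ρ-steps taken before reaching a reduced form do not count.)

D = 856, ⌊√D⌋ = 29
river: ρ → (-15,16,10)
river: ρ → (10,24,-7)
river: ρ → (-7,18,19)
river: ρ → (19,20,-6)
river: ρ → (-6,28,3)
river: ρ → (3,26,-15)
river: ρ → (-15,4,14)
river: ρ → (14,24,-5)
river: ρ → (-5,26,9)
river: ρ → (9,28,-2)
river: ρ → (-2,28,9)
river: ρ → (9,26,-5)
river: ρ → (-5,24,14)
river: ρ → (14,4,-15)
river: ρ → (-15,26,3)
river: ρ → (3,28,-6)
river: ρ → (-6,20,19)
river: ρ → (19,18,-7)
river: ρ → (-7,24,10)
river: ρ → (10,16,-15)
river: ρ → (-15,14,11)
river: ρ → (11,8,-18)
river: ρ → (-18,28,1)
river: ρ → (1,28,-18)
river: ρ → (-18,8,11)
river: ρ → (11,14,-15)
ρ-cycle length = 26 (tail of 0 descent steps not counted)

26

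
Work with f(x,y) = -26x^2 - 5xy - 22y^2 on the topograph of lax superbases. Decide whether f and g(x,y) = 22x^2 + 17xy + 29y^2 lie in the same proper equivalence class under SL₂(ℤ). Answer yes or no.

D₁ = -2263, D₂ = -2263
f is negative-definite; reduce −f:
−f: flip: (26,5,22)→(22,-5,26)
−f: reduced (well bottom): (22,-5,26) with a≤c, −a<b≤a
flip sign back: reduced form of f is (-22,5,-26)
g: reduced (well bottom): (22,17,29) with a≤c, −a<b≤a
reduced forms (-22, 5, -26) vs (22, 17, 29) ⇒ inequivalent

no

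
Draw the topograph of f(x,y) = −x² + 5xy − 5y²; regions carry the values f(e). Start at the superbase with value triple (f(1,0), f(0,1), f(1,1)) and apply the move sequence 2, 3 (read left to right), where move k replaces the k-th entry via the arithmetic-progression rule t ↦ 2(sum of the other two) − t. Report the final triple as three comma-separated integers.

start (-1,-5,-1) = (f(1,0),f(0,1),f(1,1))
replace slot 2: 2·((-1)+(-1)) − (-5) = 1 → (-1,1,-1)
replace slot 3: 2·((-1)+1) − (-1) = 1 → (-1,1,1)

-1,1,1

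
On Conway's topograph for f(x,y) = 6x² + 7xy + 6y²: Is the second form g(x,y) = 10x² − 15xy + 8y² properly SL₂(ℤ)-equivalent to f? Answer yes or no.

D₁ = -95, D₂ = -95
f: translate: b→-5 (≡7 mod 12), so (6,7,6)→(6,-5,5)
f: flip: (6,-5,5)→(5,5,6)
f: reduced (well bottom): (5,5,6) with a≤c, −a<b≤a
g: translate: b→5 (≡-15 mod 20), so (10,-15,8)→(10,5,3)
g: flip: (10,5,3)→(3,-5,10)
g: translate: b→1 (≡-5 mod 6), so (3,-5,10)→(3,1,8)
g: reduced (well bottom): (3,1,8) with a≤c, −a<b≤a
reduced forms (5, 5, 6) vs (3, 1, 8) ⇒ inequivalent

no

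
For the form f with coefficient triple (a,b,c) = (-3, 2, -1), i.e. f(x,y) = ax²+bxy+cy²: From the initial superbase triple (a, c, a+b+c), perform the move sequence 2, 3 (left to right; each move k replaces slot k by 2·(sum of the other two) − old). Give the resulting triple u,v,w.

start (-3,-1,-2) = (f(1,0),f(0,1),f(1,1))
replace slot 2: 2·((-3)+(-2)) − (-1) = -9 → (-3,-9,-2)
replace slot 3: 2·((-3)+(-9)) − (-2) = -22 → (-3,-9,-22)

-3,-9,-22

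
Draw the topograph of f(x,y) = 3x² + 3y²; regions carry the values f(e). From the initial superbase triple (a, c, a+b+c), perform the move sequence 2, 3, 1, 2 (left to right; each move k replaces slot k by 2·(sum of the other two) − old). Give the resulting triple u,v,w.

start (3,3,6) = (f(1,0),f(0,1),f(1,1))
replace slot 2: 2·(3+6) − 3 = 15 → (3,15,6)
replace slot 3: 2·(3+15) − 6 = 30 → (3,15,30)
replace slot 1: 2·(15+30) − 3 = 87 → (87,15,30)
replace slot 2: 2·(87+30) − 15 = 219 → (87,219,30)

87,219,30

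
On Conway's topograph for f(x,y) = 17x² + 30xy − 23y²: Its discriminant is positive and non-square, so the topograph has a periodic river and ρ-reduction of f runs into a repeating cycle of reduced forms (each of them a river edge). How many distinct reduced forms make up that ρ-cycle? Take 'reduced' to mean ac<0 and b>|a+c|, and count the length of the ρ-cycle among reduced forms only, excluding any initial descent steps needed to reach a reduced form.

D = 2464, ⌊√D⌋ = 49
river: ρ → (-23,16,24)
river: ρ → (24,32,-15)
river: ρ → (-15,28,28)
river: ρ → (28,28,-15)
river: ρ → (-15,32,24)
river: ρ → (24,16,-23)
river: ρ → (-23,30,17)
river: ρ → (17,38,-15)
river: ρ → (-15,22,33)
river: ρ → (33,44,-4)
river: ρ → (-4,44,33)
river: ρ → (33,22,-15)
river: ρ → (-15,38,17)
river: ρ → (17,30,-23)
ρ-cycle length = 14 (tail of 0 descent steps not counted)

14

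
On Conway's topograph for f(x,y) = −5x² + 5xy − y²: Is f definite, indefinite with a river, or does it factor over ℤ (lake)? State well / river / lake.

D = b²−4ac = 5² − 4·(-5)·(-1) = 5
D > 0 non-square ⇒ indefinite ⇒ periodic river

river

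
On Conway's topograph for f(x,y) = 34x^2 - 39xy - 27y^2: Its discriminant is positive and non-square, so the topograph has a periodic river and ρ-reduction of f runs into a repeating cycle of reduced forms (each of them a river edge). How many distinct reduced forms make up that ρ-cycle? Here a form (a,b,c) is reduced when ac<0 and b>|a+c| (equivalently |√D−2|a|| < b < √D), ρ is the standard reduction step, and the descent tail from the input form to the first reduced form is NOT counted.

D = 5193, ⌊√D⌋ = 72
descent: ρ → (-27,39,34)  [lands on river]
river: ρ → (34,29,-32)
river: ρ → (-32,35,31)
river: ρ → (31,27,-36)
river: ρ → (-36,45,22)
river: ρ → (22,43,-38)
river: ρ → (-38,33,27)
river: ρ → (27,21,-44)
river: ρ → (-44,67,4)
river: ρ → (4,69,-27)
ρ-cycle length = 10 (tail of 1 descent step not counted)

10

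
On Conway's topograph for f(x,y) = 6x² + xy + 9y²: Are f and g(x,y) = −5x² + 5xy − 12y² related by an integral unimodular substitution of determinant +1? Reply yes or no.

D₁ = -215, D₂ = -215
f: reduced (well bottom): (6,1,9) with a≤c, −a<b≤a
g is negative-definite; reduce −g:
−g: translate: b→5 (≡-5 mod 10), so (5,-5,12)→(5,5,12)
−g: reduced (well bottom): (5,5,12) with a≤c, −a<b≤a
flip sign back: reduced form of g is (-5,-5,-12)
reduced forms (6, 1, 9) vs (-5, -5, -12) ⇒ inequivalent

no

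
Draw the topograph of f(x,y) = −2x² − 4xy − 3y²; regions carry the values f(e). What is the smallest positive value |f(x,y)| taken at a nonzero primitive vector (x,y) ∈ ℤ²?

translate: b→0 (≡4 mod 4), so (2,4,3)→(2,0,1)
flip: (2,0,1)→(1,0,2)
reduced (well bottom): (1,0,2) with a≤c, −a<b≤a
well minimum |f| = |-1| = 1 (negative-definite)

1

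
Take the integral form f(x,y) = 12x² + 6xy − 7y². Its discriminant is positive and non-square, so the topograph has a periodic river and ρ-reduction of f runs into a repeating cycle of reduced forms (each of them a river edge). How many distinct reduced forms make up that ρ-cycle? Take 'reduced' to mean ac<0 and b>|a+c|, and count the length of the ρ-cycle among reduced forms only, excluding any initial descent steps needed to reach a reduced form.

D = 372, ⌊√D⌋ = 19
river: ρ → (-7,8,11)
river: ρ → (11,14,-4)
river: ρ → (-4,18,3)
river: ρ → (3,18,-4)
river: ρ → (-4,14,11)
river: ρ → (11,8,-7)
river: ρ → (-7,6,12)
river: ρ → (12,18,-1)
river: ρ → (-1,18,12)
river: ρ → (12,6,-7)
ρ-cycle length = 10 (tail of 0 descent steps not counted)

10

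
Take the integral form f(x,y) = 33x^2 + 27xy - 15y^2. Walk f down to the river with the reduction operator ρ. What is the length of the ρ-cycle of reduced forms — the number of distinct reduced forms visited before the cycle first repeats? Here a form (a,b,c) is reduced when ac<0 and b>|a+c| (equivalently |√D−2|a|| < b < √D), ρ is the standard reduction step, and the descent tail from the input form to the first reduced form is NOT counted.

D = 2709, ⌊√D⌋ = 52
river: ρ → (-15,33,27)
river: ρ → (27,21,-21)
river: ρ → (-21,21,27)
river: ρ → (27,33,-15)
river: ρ → (-15,27,33)
river: ρ → (33,39,-9)
river: ρ → (-9,51,3)
river: ρ → (3,51,-9)
river: ρ → (-9,39,33)
river: ρ → (33,27,-15)
ρ-cycle length = 10 (tail of 0 descent steps not counted)

10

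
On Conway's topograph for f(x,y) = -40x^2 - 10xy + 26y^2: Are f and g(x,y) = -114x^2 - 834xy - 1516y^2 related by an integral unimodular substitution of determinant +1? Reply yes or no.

D₁ = 4260, D₂ = 4260
river cycle of f (length 16): (26, 62, -4), (-4, 58, 56), (56, 54, -6), (-6, 54, 56), (56, 58, -4), (-4, 62, 26), (26, 42, -24), (-24, 54, 14), (14, 58, -16), (-16, 38, 44), … (6 more)
river cycle of g (length 16): (-4, 58, 56), (56, 54, -6), (-6, 54, 56), (56, 58, -4), (-4, 62, 26), (26, 42, -24), (-24, 54, 14), (14, 58, -16), (-16, 38, 44), (44, 50, -10), … (6 more)
cycles coincide ⇒ equivalent

yes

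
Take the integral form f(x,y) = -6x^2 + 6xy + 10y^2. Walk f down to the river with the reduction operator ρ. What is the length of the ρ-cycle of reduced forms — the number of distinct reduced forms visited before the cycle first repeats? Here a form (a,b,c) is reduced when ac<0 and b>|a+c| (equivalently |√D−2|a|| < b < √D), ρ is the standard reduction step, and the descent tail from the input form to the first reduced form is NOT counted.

D = 276, ⌊√D⌋ = 16
river: ρ → (10,14,-2)
river: ρ → (-2,14,10)
river: ρ → (10,6,-6)
river: ρ → (-6,6,10)
ρ-cycle length = 4 (tail of 0 descent steps not counted)

4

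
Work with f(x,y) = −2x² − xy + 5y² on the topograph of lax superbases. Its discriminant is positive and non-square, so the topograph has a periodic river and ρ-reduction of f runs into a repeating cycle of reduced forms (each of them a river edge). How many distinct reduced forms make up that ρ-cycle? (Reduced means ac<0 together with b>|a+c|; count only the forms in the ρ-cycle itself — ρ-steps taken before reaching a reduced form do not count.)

D = 41, ⌊√D⌋ = 6
descent: ρ → (5,1,-2)
descent: ρ → (-2,3,4)  [lands on river]
river: ρ → (4,5,-1)
river: ρ → (-1,5,4)
river: ρ → (4,3,-2)
river: ρ → (-2,5,2)
river: ρ → (2,3,-4)
river: ρ → (-4,5,1)
river: ρ → (1,5,-4)
river: ρ → (-4,3,2)
river: ρ → (2,5,-2)
ρ-cycle length = 10 (tail of 2 descent steps not counted)

10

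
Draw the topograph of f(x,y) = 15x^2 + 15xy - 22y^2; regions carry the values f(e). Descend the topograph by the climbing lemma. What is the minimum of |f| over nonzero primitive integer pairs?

river: ρ → (-22,29,8)
river: ρ → (8,35,-10)
river: ρ → (-10,25,23)
river: ρ → (23,21,-12)
river: ρ → (-12,27,17)
river: ρ → (17,7,-22)
river: ρ → (-22,37,2)
river: ρ → (2,39,-3)
river: ρ → (-3,39,2)
river: ρ → (2,37,-22)
river: ρ → (-22,7,17)
river: ρ → (17,27,-12)
river: ρ → (-12,21,23)
river: ρ → (23,25,-10)
river: ρ → (-10,35,8)
river: ρ → (8,29,-22)
river: ρ → (-22,15,15)
river: ρ → (15,15,-22)
closes: descent 0, river 18
min |a| on river = 2

2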